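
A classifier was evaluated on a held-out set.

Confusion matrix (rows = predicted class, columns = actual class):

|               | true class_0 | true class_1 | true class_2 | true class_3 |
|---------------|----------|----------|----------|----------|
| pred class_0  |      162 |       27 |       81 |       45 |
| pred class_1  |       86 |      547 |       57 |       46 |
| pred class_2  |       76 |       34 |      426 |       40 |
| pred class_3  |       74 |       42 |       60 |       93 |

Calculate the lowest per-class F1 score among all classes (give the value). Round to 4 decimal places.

0.3773

Per-class F1 score (2·TP/(2·TP+FP+FN)):
  class_0: TP=162, FP=27+81+45=153, FN=86+76+74=236 → 324/713 = 0.45442
  class_1: TP=547, FP=86+57+46=189, FN=27+34+42=103 → 1094/1386 = 0.78932
  class_2: TP=426, FP=76+34+40=150, FN=81+57+60=198 → 852/1200 = 0.71000
  class_3: TP=93, FP=74+42+60=176, FN=45+46+40=131 → 186/493 = 0.37728
Lowest is class 'class_3' with F1 score = 0.3773.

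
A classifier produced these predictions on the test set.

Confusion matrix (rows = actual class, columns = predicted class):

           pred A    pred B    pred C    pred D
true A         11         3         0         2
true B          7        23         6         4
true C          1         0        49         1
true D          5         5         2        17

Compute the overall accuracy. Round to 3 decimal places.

0.735

Accuracy = trace / total = (11+23+49+17=100) / 136 = 100/136 = 0.735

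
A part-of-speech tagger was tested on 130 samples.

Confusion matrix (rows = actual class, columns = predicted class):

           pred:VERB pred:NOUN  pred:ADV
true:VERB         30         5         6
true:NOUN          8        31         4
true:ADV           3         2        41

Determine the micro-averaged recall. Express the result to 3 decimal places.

0.785

Micro-averaging pools counts across classes: ΣTP=102, ΣFP=28, ΣFN=28.
Micro-recall = TP/(TP+FN) on pooled counts = 0.785 (equals overall accuracy in single-label multiclass).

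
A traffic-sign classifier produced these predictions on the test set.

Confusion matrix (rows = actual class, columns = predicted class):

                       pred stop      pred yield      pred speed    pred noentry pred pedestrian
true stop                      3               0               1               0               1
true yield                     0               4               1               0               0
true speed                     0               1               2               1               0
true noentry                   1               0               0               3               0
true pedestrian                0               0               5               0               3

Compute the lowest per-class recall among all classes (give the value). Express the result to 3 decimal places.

0.375

Per-class recall (TP/(TP+FN)):
  stop: TP=3, FN=0+1+0+1=2 → 3/5 = 0.6000
  yield: TP=4, FN=0+1+0+0=1 → 4/5 = 0.8000
  speed: TP=2, FN=0+1+1+0=2 → 2/4 = 0.5000
  noentry: TP=3, FN=1+0+0+0=1 → 3/4 = 0.7500
  pedestrian: TP=3, FN=0+0+5+0=5 → 3/8 = 0.3750
Lowest is class 'pedestrian' with recall = 0.375.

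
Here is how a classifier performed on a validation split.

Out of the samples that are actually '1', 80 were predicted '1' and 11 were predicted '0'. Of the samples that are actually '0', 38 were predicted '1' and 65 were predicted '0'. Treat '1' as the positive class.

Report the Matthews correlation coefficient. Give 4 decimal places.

MCC = (TP·TN − FP·FN) / √((TP+FP)(TP+FN)(TN+FP)(TN+FN))
Numerator = 80·65 − 38·11 = 4782
Denominator = √(118·91·103·76) = √84057064 = 9168.2640
MCC = 4782 / 9168.2640 = 0.5216

0.5216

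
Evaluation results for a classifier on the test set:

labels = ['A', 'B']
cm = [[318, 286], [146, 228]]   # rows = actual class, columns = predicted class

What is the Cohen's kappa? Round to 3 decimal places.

Observed agreement pₒ = trace/N = 546/978 = 0.5583
Expected agreement pₑ = Σ (rowᵢ·colᵢ)/N² = (604·464 + 374·514)/978² = 0.4940
κ = (pₒ − pₑ)/(1 − pₑ) = (0.5583 − 0.4940)/(1 − 0.4940) = 0.127

0.127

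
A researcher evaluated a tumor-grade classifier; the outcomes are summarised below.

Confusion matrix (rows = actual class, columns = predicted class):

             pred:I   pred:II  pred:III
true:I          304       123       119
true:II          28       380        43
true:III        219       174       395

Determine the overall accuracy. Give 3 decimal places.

0.604

Accuracy = trace / total = (304+380+395=1079) / 1785 = 1079/1785 = 0.604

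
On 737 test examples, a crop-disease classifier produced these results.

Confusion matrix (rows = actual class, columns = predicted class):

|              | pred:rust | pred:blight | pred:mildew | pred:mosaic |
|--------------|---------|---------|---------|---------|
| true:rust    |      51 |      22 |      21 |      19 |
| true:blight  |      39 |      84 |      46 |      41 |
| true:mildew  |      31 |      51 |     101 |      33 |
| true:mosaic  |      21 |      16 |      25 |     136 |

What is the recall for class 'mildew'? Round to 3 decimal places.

One-vs-rest for 'mildew': TP = diagonal; FP = other classes predicted 'mildew'; FN = 'mildew' predicted as other.
recall = TP/(TP+FN).
mildew: TP=101, FN=31+51+33=115 → 101/216 = 0.4676

0.468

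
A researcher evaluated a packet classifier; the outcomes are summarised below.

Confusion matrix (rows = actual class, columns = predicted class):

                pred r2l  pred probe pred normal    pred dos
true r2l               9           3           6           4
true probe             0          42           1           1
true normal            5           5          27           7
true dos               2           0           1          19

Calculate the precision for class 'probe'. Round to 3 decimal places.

0.840

Take TP from the diagonal, FP from the rest of the 'probe' prediction marginal, FN from the rest of the 'probe' actual marginal.
precision = TP/(TP+FP).
probe: TP=42, FP=3+5+0=8 → 42/50 = 0.8400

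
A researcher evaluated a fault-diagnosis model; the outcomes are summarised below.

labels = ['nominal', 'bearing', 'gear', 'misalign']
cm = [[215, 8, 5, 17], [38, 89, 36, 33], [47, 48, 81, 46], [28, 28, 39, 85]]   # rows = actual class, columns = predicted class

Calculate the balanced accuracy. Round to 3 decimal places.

0.542

Balanced accuracy = mean of per-class recall.
  nominal: recall = 215/245 = 0.8776
  bearing: recall = 89/196 = 0.4541
  gear: recall = 81/222 = 0.3649
  misalign: recall = 85/180 = 0.4722
Mean = (0.8776 + 0.4541 + 0.3649 + 0.4722) / 4 = 0.542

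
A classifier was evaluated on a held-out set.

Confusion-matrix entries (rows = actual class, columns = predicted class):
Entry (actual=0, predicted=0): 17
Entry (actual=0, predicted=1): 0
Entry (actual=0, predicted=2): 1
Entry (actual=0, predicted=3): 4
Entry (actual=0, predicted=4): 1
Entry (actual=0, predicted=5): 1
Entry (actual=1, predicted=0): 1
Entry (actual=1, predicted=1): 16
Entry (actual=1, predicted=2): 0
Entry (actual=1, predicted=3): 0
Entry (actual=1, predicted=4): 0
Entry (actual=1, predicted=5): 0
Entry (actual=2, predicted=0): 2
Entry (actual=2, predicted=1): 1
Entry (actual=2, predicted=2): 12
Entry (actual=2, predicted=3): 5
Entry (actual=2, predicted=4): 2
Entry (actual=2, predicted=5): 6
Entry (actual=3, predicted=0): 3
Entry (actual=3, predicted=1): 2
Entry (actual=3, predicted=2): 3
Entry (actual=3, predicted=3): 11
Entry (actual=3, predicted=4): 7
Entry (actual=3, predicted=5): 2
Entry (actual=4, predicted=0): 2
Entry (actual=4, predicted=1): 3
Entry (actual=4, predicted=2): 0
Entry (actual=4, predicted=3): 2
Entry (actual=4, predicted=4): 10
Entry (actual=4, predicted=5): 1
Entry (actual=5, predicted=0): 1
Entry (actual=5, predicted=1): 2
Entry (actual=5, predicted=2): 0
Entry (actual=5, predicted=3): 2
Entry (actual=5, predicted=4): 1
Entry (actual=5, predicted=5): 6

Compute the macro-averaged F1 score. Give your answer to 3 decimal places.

0.562

Per-class F1 score (2·TP/(2·TP+FP+FN)):
  0: TP=17, FP=1+2+3+2+1=9, FN=0+1+4+1+1=7 → 34/50 = 0.6800
  1: TP=16, FP=0+1+2+3+2=8, FN=1+0+0+0+0=1 → 32/41 = 0.7805
  2: TP=12, FP=1+0+3+0+0=4, FN=2+1+5+2+6=16 → 24/44 = 0.5455
  3: TP=11, FP=4+0+5+2+2=13, FN=3+2+3+7+2=17 → 22/52 = 0.4231
  4: TP=10, FP=1+0+2+7+1=11, FN=2+3+0+2+1=8 → 20/39 = 0.5128
  5: TP=6, FP=1+0+6+2+1=10, FN=1+2+0+2+1=6 → 12/28 = 0.4286
Macro-F1 score = mean = (0.6800 + 0.7805 + 0.5455 + 0.4231 + 0.5128 + 0.4286) / 6 = 0.562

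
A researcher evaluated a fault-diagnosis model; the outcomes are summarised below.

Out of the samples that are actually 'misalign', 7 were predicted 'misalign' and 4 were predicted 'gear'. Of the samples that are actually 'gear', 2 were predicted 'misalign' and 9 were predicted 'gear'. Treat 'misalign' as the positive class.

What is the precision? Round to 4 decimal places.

0.7778

Precision = TP/(TP+FP) = 7/(7+2) = 7/9 = 0.7778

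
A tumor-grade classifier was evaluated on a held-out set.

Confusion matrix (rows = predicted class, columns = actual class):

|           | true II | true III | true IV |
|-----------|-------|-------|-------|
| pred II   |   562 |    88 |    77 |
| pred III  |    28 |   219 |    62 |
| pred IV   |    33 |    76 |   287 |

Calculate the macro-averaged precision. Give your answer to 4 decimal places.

0.7355

Per-class precision (TP/(TP+FP)):
  II: TP=562, FP=88+77=165 → 562/727 = 0.77304
  III: TP=219, FP=28+62=90 → 219/309 = 0.70874
  IV: TP=287, FP=33+76=109 → 287/396 = 0.72475
Macro-precision = mean = (0.77304 + 0.70874 + 0.72475) / 3 = 0.7355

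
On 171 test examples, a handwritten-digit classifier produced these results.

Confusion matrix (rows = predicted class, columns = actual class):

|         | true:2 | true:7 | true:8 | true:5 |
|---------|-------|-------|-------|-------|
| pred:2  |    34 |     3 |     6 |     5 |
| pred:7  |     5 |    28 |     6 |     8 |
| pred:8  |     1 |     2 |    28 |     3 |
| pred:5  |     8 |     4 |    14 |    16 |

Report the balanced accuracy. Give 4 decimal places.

Balanced accuracy = mean of per-class recall.
  2: recall = 34/48 = 0.70833
  7: recall = 28/37 = 0.75676
  8: recall = 28/54 = 0.51852
  5: recall = 16/32 = 0.50000
Mean = (0.70833 + 0.75676 + 0.51852 + 0.50000) / 4 = 0.6209

0.6209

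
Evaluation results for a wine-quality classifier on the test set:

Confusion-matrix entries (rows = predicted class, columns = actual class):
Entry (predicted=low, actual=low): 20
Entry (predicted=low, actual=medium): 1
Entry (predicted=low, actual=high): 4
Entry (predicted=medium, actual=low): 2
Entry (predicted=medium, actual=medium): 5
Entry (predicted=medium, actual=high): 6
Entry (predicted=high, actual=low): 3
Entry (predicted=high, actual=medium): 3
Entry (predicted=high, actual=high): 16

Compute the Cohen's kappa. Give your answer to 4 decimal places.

Observed agreement pₒ = trace/N = 41/60 = 0.68333
Expected agreement pₑ = Σ (rowᵢ·colᵢ)/N² = (25·25 + 9·13 + 26·22)/60² = 0.36500
κ = (pₒ − pₑ)/(1 − pₑ) = (0.68333 − 0.36500)/(1 − 0.36500) = 0.5013

0.5013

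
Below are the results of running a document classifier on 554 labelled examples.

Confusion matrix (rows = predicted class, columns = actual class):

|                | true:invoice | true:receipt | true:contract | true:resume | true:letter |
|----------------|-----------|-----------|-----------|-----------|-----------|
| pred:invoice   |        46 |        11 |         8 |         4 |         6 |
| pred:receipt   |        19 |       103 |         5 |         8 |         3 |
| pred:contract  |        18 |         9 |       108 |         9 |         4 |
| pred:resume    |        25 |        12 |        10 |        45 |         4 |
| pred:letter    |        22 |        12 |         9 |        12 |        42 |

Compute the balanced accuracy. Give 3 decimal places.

Balanced accuracy = mean of per-class recall.
  invoice: recall = 46/130 = 0.3538
  receipt: recall = 103/147 = 0.7007
  contract: recall = 108/140 = 0.7714
  resume: recall = 45/78 = 0.5769
  letter: recall = 42/59 = 0.7119
Mean = (0.3538 + 0.7007 + 0.7714 + 0.5769 + 0.7119) / 5 = 0.623

0.623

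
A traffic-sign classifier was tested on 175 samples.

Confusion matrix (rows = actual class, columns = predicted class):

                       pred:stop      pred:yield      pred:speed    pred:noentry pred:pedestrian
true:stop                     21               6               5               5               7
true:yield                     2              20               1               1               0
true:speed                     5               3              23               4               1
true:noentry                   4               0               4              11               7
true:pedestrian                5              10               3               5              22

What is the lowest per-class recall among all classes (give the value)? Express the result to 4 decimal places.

0.4231

Per-class recall (TP/(TP+FN)):
  stop: TP=21, FN=6+5+5+7=23 → 21/44 = 0.47727
  yield: TP=20, FN=2+1+1+0=4 → 20/24 = 0.83333
  speed: TP=23, FN=5+3+4+1=13 → 23/36 = 0.63889
  noentry: TP=11, FN=4+0+4+7=15 → 11/26 = 0.42308
  pedestrian: TP=22, FN=5+10+3+5=23 → 22/45 = 0.48889
Lowest is class 'noentry' with recall = 0.4231.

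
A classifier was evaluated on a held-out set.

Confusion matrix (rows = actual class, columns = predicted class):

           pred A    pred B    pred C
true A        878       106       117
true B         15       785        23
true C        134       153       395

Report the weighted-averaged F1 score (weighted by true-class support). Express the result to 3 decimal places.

0.784

Per-class F1 score (2·TP/(2·TP+FP+FN)):
  A: TP=878, FP=15+134=149, FN=106+117=223 → 1756/2128 = 0.8252
  B: TP=785, FP=106+153=259, FN=15+23=38 → 1570/1867 = 0.8409
  C: TP=395, FP=117+23=140, FN=134+153=287 → 790/1217 = 0.6491
Weighted-F1 score = Σ (supportᵢ/N)·F1 scoreᵢ with N=2606: (1101/2606)·0.8252 + (823/2606)·0.8409 + (682/2606)·0.6491 = 0.784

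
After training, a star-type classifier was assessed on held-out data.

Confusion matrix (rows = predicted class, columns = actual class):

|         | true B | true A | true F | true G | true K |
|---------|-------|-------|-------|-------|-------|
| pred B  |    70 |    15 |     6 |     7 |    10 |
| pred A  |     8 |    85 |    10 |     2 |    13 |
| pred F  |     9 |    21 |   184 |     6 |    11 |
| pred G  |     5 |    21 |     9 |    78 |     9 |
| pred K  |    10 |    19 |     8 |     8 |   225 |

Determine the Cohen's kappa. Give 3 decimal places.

Observed agreement pₒ = trace/N = 642/849 = 0.7562
Expected agreement pₑ = Σ (rowᵢ·colᵢ)/N² = (102·108 + 161·118 + 217·231 + 101·122 + 268·270)/849² = 0.2287
κ = (pₒ − pₑ)/(1 − pₑ) = (0.7562 − 0.2287)/(1 − 0.2287) = 0.684

0.684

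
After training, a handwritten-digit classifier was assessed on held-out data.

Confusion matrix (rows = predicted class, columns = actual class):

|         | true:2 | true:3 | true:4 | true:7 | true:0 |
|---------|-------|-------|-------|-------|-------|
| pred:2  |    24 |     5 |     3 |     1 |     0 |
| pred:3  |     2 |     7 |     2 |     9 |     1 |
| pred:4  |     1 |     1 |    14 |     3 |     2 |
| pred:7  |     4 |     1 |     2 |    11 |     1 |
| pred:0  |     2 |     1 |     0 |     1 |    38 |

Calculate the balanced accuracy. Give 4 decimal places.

0.6411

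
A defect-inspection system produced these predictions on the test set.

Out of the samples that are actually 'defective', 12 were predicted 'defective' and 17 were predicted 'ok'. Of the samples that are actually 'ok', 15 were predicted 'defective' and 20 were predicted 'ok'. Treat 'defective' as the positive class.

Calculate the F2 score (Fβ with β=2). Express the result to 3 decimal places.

Fβ = (1+β²)·TP / ((1+β²)·TP + β²·FN + FP), with β²=4
= 5·12 / (5·12 + 4·17 + 15) = 0.420

0.420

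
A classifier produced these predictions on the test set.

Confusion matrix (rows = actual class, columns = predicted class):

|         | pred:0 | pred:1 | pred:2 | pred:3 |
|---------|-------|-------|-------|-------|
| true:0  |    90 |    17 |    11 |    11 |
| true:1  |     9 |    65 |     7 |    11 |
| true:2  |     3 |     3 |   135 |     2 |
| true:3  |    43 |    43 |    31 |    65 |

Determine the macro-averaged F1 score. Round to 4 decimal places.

Per-class F1 score (2·TP/(2·TP+FP+FN)):
  0: TP=90, FP=9+3+43=55, FN=17+11+11=39 → 180/274 = 0.65693
  1: TP=65, FP=17+3+43=63, FN=9+7+11=27 → 130/220 = 0.59091
  2: TP=135, FP=11+7+31=49, FN=3+3+2=8 → 270/327 = 0.82569
  3: TP=65, FP=11+11+2=24, FN=43+43+31=117 → 130/271 = 0.47970
Macro-F1 score = mean = (0.65693 + 0.59091 + 0.82569 + 0.47970) / 4 = 0.6383

0.6383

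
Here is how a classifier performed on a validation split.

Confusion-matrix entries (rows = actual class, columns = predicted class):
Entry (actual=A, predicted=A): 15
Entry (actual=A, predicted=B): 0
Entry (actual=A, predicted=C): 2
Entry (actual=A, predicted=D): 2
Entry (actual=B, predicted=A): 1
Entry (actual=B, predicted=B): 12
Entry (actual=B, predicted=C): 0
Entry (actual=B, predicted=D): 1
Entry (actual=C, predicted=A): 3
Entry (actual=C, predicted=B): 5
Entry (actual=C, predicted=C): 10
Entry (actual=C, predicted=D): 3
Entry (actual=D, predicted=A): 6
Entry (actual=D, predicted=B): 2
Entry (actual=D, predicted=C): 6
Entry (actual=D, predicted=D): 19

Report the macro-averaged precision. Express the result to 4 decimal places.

Per-class precision (TP/(TP+FP)):
  A: TP=15, FP=1+3+6=10 → 15/25 = 0.60000
  B: TP=12, FP=0+5+2=7 → 12/19 = 0.63158
  C: TP=10, FP=2+0+6=8 → 10/18 = 0.55556
  D: TP=19, FP=2+1+3=6 → 19/25 = 0.76000
Macro-precision = mean = (0.60000 + 0.63158 + 0.55556 + 0.76000) / 4 = 0.6368

0.6368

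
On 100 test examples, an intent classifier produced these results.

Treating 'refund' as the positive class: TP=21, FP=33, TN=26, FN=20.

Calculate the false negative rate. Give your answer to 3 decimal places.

FNR = FN/(FN+TP) = 20/(20+21) = 0.488

0.488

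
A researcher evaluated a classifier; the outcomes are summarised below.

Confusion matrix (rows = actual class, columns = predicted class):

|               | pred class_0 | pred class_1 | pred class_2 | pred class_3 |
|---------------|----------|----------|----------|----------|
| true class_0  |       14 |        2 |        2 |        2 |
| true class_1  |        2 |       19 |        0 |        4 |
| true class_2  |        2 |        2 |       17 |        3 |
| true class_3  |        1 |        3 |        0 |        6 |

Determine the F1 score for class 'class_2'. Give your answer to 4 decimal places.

F1 score = 2·TP/(2·TP+FP+FN).
class_2: TP=17, FP=2+0+0=2, FN=2+2+3=7 → 34/43 = 0.79070

0.7907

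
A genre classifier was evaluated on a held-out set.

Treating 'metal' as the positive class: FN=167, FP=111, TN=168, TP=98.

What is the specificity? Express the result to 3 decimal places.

Specificity = TN/(TN+FP) = 168/(168+111) = 0.602

0.602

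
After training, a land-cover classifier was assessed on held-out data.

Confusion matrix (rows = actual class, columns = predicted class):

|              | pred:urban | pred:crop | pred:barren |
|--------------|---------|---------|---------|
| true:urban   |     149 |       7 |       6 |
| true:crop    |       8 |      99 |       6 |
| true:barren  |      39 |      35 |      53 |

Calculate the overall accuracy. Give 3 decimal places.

0.749

Accuracy = trace / total = (149+99+53=301) / 402 = 301/402 = 0.749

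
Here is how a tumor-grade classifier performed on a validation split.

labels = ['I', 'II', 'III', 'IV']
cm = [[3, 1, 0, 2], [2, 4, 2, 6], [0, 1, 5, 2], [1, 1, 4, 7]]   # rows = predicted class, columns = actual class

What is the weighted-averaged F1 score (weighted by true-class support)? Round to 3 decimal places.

Per-class F1 score (2·TP/(2·TP+FP+FN)):
  I: TP=3, FP=1+0+2=3, FN=2+0+1=3 → 6/12 = 0.5000
  II: TP=4, FP=2+2+6=10, FN=1+1+1=3 → 8/21 = 0.3810
  III: TP=5, FP=0+1+2=3, FN=0+2+4=6 → 10/19 = 0.5263
  IV: TP=7, FP=1+1+4=6, FN=2+6+2=10 → 14/30 = 0.4667
Weighted-F1 score = Σ (supportᵢ/N)·F1 scoreᵢ with N=41: (6/41)·0.5000 + (7/41)·0.3810 + (11/41)·0.5263 + (17/41)·0.4667 = 0.473

0.473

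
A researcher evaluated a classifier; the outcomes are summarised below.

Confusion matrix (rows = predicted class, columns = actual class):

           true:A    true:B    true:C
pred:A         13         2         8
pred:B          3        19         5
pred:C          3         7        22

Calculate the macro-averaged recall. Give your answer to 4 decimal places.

Per-class recall (TP/(TP+FN)):
  A: TP=13, FN=3+3=6 → 13/19 = 0.68421
  B: TP=19, FN=2+7=9 → 19/28 = 0.67857
  C: TP=22, FN=8+5=13 → 22/35 = 0.62857
Macro-recall = mean = (0.68421 + 0.67857 + 0.62857) / 3 = 0.6638

0.6638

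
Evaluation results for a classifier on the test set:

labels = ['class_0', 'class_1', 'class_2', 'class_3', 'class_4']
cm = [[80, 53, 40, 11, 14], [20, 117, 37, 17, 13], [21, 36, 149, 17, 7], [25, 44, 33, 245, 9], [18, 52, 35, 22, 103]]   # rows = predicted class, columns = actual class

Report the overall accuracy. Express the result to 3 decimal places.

Accuracy = trace / total = (80+117+149+245+103=694) / 1218 = 694/1218 = 0.570

0.570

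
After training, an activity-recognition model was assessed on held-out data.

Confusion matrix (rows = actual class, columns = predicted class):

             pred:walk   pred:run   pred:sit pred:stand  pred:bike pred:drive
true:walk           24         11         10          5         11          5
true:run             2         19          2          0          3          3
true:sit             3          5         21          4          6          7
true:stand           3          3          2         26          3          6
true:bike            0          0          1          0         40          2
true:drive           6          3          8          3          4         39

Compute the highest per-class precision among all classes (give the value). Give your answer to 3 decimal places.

Per-class precision (TP/(TP+FP)):
  walk: TP=24, FP=2+3+3+0+6=14 → 24/38 = 0.6316
  run: TP=19, FP=11+5+3+0+3=22 → 19/41 = 0.4634
  sit: TP=21, FP=10+2+2+1+8=23 → 21/44 = 0.4773
  stand: TP=26, FP=5+0+4+0+3=12 → 26/38 = 0.6842
  bike: TP=40, FP=11+3+6+3+4=27 → 40/67 = 0.5970
  drive: TP=39, FP=5+3+7+6+2=23 → 39/62 = 0.6290
Highest is class 'stand' with precision = 0.684.

0.684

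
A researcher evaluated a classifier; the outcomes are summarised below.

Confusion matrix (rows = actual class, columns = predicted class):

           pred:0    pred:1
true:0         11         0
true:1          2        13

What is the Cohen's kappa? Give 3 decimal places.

0.846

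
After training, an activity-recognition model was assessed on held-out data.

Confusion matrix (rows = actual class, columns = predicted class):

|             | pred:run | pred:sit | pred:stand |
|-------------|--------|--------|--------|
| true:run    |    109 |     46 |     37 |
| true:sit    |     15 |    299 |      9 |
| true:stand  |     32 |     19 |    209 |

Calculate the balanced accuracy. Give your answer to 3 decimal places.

0.766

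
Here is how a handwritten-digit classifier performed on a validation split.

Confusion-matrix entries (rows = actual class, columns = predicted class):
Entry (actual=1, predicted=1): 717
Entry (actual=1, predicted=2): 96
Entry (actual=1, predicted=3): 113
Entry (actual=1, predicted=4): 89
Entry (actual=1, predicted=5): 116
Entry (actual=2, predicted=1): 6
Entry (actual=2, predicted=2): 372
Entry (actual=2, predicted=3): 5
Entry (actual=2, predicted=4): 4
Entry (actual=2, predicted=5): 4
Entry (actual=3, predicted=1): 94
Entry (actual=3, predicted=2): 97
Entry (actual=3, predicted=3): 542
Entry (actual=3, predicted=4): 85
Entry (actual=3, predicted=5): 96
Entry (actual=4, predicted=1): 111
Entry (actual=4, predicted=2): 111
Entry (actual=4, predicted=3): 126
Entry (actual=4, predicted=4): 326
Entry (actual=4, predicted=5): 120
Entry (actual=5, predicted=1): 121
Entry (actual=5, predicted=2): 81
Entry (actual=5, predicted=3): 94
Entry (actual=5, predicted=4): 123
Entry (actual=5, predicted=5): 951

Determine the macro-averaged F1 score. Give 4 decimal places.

Per-class F1 score (2·TP/(2·TP+FP+FN)):
  1: TP=717, FP=6+94+111+121=332, FN=96+113+89+116=414 → 1434/2180 = 0.65780
  2: TP=372, FP=96+97+111+81=385, FN=6+5+4+4=19 → 744/1148 = 0.64808
  3: TP=542, FP=113+5+126+94=338, FN=94+97+85+96=372 → 1084/1794 = 0.60424
  4: TP=326, FP=89+4+85+123=301, FN=111+111+126+120=468 → 652/1421 = 0.45883
  5: TP=951, FP=116+4+96+120=336, FN=121+81+94+123=419 → 1902/2657 = 0.71584
Macro-F1 score = mean = (0.65780 + 0.64808 + 0.60424 + 0.45883 + 0.71584) / 5 = 0.6170

0.6170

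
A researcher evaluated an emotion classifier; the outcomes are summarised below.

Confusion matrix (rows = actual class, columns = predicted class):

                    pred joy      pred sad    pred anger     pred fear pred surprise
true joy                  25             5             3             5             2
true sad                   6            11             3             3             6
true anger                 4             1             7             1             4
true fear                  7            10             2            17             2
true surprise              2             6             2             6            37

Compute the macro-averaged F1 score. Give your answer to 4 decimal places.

0.5118

Per-class F1 score (2·TP/(2·TP+FP+FN)):
  joy: TP=25, FP=6+4+7+2=19, FN=5+3+5+2=15 → 50/84 = 0.59524
  sad: TP=11, FP=5+1+10+6=22, FN=6+3+3+6=18 → 22/62 = 0.35484
  anger: TP=7, FP=3+3+2+2=10, FN=4+1+1+4=10 → 14/34 = 0.41176
  fear: TP=17, FP=5+3+1+6=15, FN=7+10+2+2=21 → 34/70 = 0.48571
  surprise: TP=37, FP=2+6+4+2=14, FN=2+6+2+6=16 → 74/104 = 0.71154
Macro-F1 score = mean = (0.59524 + 0.35484 + 0.41176 + 0.48571 + 0.71154) / 5 = 0.5118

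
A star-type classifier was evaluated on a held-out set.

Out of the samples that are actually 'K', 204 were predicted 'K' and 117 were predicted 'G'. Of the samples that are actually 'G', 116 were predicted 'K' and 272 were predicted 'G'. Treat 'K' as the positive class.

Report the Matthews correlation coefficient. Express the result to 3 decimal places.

0.337

MCC = (TP·TN − FP·FN) / √((TP+FP)(TP+FN)(TN+FP)(TN+FN))
Numerator = 204·272 − 116·117 = 41916
Denominator = √(320·321·388·389) = √15503735040 = 124513.9954
MCC = 41916 / 124513.9954 = 0.337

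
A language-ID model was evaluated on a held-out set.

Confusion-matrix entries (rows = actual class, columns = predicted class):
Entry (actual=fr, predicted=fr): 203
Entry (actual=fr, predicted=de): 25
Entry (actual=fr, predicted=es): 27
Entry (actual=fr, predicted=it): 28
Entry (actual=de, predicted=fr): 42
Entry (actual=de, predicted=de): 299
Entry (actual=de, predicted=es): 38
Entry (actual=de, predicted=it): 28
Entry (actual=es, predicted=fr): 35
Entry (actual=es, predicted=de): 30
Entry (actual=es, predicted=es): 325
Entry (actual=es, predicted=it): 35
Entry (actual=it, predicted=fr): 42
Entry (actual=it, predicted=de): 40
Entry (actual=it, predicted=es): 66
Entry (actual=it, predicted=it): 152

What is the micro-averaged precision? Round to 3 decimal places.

Micro-averaging pools counts across classes: ΣTP=979, ΣFP=436, ΣFN=436.
Micro-precision = TP/(TP+FP) on pooled counts = 0.692 (equals overall accuracy in single-label multiclass).

0.692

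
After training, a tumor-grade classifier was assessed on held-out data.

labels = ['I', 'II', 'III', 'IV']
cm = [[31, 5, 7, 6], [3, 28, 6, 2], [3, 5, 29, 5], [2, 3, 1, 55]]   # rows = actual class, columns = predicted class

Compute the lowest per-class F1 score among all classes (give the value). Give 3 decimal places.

0.682

Per-class F1 score (2·TP/(2·TP+FP+FN)):
  I: TP=31, FP=3+3+2=8, FN=5+7+6=18 → 62/88 = 0.7045
  II: TP=28, FP=5+5+3=13, FN=3+6+2=11 → 56/80 = 0.7000
  III: TP=29, FP=7+6+1=14, FN=3+5+5=13 → 58/85 = 0.6824
  IV: TP=55, FP=6+2+5=13, FN=2+3+1=6 → 110/129 = 0.8527
Lowest is class 'III' with F1 score = 0.682.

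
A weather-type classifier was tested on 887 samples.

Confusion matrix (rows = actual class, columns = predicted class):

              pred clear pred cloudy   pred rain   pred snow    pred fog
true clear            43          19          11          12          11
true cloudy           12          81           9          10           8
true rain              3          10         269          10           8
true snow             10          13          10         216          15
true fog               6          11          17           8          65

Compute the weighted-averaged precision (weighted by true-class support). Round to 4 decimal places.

0.7570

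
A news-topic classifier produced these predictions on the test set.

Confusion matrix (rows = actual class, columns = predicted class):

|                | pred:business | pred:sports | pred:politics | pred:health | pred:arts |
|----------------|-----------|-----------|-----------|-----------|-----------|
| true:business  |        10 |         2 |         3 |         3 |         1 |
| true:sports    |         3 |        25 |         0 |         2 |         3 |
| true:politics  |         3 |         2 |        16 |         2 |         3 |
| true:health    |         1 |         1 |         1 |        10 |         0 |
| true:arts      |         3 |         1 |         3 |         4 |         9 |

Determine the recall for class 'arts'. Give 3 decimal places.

0.450

One-vs-rest for 'arts': TP = diagonal; FP = other classes predicted 'arts'; FN = 'arts' predicted as other.
recall = TP/(TP+FN).
arts: TP=9, FN=3+1+3+4=11 → 9/20 = 0.4500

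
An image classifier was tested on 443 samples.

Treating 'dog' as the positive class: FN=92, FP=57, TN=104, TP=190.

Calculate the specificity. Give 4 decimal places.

0.6460

Specificity = TN/(TN+FP) = 104/(104+57) = 0.6460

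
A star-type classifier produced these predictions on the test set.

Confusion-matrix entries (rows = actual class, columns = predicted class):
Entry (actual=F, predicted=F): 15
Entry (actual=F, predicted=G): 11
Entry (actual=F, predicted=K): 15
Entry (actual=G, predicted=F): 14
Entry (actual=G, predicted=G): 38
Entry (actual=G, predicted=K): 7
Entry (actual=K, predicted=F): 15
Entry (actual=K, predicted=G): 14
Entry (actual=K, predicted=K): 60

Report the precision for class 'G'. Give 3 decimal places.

0.603

Treat 'G' as positive and all other classes as negative.
precision = TP/(TP+FP).
G: TP=38, FP=11+14=25 → 38/63 = 0.6032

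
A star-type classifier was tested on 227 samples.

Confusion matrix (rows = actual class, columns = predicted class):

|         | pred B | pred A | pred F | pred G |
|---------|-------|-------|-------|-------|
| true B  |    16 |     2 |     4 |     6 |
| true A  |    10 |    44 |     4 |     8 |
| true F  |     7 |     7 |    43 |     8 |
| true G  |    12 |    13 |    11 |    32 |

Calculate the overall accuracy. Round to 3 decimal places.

Accuracy = trace / total = (16+44+43+32=135) / 227 = 135/227 = 0.595

0.595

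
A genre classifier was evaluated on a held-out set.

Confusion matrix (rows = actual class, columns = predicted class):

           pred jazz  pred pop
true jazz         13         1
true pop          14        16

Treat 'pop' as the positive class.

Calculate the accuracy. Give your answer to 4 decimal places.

Accuracy = (TP+TN)/N = (16+13)/44 = 0.6591

0.6591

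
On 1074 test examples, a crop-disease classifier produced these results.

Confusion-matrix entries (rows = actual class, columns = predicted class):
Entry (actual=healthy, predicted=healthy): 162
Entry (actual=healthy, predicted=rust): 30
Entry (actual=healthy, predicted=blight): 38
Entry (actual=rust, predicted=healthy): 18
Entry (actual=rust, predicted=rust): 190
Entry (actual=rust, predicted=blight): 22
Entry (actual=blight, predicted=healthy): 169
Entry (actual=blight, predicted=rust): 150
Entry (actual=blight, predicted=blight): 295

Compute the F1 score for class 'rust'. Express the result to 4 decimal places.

Treat 'rust' as positive and all other classes as negative.
F1 score = 2·TP/(2·TP+FP+FN).
rust: TP=190, FP=30+150=180, FN=18+22=40 → 380/600 = 0.63333

0.6333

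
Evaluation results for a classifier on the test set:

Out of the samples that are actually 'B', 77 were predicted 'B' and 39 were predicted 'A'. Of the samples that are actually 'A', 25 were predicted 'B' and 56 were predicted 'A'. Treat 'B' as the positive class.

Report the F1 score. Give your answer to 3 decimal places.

0.706

Precision = TP/(TP+FP) = 77/102 = 0.7549
Recall = TP/(TP+FN) = 77/116 = 0.6638
F1 = 2·TP/(2·TP+FP+FN) = 154/218 = 0.706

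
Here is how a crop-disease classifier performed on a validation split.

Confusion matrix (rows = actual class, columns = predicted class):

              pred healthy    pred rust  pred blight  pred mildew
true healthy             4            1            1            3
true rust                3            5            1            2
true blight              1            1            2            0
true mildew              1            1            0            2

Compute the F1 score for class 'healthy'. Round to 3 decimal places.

F1 score = 2·TP/(2·TP+FP+FN).
healthy: TP=4, FP=3+1+1=5, FN=1+1+3=5 → 8/18 = 0.4444

0.444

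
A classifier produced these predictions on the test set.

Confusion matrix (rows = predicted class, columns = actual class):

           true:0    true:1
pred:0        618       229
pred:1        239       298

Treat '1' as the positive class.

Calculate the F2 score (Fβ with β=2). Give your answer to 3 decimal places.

Fβ = (1+β²)·TP / ((1+β²)·TP + β²·FN + FP), with β²=4
= 5·298 / (5·298 + 4·229 + 239) = 0.563

0.563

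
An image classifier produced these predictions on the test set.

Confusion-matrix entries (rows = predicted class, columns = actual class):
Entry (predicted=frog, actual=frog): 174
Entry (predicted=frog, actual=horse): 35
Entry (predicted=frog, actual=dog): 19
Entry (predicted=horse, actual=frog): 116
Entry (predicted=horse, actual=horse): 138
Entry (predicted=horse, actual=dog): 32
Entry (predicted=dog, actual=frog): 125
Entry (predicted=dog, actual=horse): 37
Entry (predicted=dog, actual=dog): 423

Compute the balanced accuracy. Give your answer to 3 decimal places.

0.656

Balanced accuracy = mean of per-class recall.
  frog: recall = 174/415 = 0.4193
  horse: recall = 138/210 = 0.6571
  dog: recall = 423/474 = 0.8924
Mean = (0.4193 + 0.6571 + 0.8924) / 3 = 0.656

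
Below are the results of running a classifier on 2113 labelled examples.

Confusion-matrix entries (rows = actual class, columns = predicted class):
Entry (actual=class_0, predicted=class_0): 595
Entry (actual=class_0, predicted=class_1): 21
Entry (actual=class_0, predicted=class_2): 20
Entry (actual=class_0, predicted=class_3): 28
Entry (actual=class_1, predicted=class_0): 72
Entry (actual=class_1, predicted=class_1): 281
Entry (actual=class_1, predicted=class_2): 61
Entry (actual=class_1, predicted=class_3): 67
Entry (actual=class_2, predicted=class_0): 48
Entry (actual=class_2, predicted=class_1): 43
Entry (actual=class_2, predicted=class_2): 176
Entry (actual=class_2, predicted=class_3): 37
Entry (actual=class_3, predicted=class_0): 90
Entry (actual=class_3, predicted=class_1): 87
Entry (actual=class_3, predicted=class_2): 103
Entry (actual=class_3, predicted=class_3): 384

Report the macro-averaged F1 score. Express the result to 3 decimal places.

0.652

Per-class F1 score (2·TP/(2·TP+FP+FN)):
  class_0: TP=595, FP=72+48+90=210, FN=21+20+28=69 → 1190/1469 = 0.8101
  class_1: TP=281, FP=21+43+87=151, FN=72+61+67=200 → 562/913 = 0.6156
  class_2: TP=176, FP=20+61+103=184, FN=48+43+37=128 → 352/664 = 0.5301
  class_3: TP=384, FP=28+67+37=132, FN=90+87+103=280 → 768/1180 = 0.6508
Macro-F1 score = mean = (0.8101 + 0.6156 + 0.5301 + 0.6508) / 4 = 0.652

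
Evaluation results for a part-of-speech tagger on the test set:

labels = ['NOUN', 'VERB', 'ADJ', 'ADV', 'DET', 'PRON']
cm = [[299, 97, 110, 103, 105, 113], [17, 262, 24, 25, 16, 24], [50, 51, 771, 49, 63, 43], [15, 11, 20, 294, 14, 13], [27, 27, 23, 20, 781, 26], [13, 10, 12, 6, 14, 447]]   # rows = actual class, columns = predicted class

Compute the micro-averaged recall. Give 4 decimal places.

Micro-averaging pools counts across classes: ΣTP=2854, ΣFP=1141, ΣFN=1141.
Micro-recall = TP/(TP+FN) on pooled counts = 0.7144 (equals overall accuracy in single-label multiclass).

0.7144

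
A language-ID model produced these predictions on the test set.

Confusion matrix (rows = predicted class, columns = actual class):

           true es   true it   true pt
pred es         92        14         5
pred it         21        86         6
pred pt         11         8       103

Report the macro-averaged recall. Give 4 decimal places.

Per-class recall (TP/(TP+FN)):
  es: TP=92, FN=21+11=32 → 92/124 = 0.74194
  it: TP=86, FN=14+8=22 → 86/108 = 0.79630
  pt: TP=103, FN=5+6=11 → 103/114 = 0.90351
Macro-recall = mean = (0.74194 + 0.79630 + 0.90351) / 3 = 0.8139

0.8139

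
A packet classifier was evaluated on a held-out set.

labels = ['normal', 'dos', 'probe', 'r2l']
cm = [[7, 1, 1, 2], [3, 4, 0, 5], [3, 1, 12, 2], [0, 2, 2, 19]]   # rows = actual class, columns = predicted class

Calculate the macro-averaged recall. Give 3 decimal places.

0.616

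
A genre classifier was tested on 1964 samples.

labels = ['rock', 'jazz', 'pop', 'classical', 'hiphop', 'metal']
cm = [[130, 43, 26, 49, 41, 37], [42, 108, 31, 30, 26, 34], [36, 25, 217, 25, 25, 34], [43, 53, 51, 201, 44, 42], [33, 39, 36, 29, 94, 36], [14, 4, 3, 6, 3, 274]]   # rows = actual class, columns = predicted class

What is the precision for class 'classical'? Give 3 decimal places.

0.591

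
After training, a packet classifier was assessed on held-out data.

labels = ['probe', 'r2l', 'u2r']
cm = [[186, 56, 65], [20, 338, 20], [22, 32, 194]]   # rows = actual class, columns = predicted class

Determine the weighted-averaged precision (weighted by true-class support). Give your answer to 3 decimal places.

0.775

Per-class precision (TP/(TP+FP)):
  probe: TP=186, FP=20+22=42 → 186/228 = 0.8158
  r2l: TP=338, FP=56+32=88 → 338/426 = 0.7934
  u2r: TP=194, FP=65+20=85 → 194/279 = 0.6953
Weighted-precision = Σ (supportᵢ/N)·precisionᵢ with N=933: (307/933)·0.8158 + (378/933)·0.7934 + (248/933)·0.6953 = 0.775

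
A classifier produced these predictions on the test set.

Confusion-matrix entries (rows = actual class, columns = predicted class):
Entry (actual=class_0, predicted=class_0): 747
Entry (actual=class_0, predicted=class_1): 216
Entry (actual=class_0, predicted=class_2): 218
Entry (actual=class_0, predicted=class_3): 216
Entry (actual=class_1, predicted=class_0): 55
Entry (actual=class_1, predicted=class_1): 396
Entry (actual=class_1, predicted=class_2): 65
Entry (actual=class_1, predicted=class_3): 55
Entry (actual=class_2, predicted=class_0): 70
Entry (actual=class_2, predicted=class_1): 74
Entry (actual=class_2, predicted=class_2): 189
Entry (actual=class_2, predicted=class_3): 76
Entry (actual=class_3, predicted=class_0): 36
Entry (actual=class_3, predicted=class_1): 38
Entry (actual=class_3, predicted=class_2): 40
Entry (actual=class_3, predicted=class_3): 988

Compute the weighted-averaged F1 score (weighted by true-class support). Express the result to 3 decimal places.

0.666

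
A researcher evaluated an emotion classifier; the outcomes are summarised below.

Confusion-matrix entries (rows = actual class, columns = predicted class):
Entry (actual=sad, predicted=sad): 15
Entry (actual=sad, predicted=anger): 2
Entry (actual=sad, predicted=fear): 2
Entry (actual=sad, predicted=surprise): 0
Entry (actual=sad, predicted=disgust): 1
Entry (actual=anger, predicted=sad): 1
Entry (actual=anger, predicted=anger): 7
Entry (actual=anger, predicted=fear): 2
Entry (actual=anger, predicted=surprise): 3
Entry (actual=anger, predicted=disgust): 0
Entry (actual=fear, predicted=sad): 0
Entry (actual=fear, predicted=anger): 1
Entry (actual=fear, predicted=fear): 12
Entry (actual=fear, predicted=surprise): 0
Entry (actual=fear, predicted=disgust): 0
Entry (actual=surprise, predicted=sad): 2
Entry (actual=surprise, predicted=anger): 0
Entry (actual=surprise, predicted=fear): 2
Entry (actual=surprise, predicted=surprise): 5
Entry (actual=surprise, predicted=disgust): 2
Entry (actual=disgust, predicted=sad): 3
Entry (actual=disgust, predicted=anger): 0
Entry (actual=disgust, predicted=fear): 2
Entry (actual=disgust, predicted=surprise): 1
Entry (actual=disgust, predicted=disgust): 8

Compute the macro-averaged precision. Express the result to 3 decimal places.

Per-class precision (TP/(TP+FP)):
  sad: TP=15, FP=1+0+2+3=6 → 15/21 = 0.7143
  anger: TP=7, FP=2+1+0+0=3 → 7/10 = 0.7000
  fear: TP=12, FP=2+2+2+2=8 → 12/20 = 0.6000
  surprise: TP=5, FP=0+3+0+1=4 → 5/9 = 0.5556
  disgust: TP=8, FP=1+0+0+2=3 → 8/11 = 0.7273
Macro-precision = mean = (0.7143 + 0.7000 + 0.6000 + 0.5556 + 0.7273) / 5 = 0.659

0.659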